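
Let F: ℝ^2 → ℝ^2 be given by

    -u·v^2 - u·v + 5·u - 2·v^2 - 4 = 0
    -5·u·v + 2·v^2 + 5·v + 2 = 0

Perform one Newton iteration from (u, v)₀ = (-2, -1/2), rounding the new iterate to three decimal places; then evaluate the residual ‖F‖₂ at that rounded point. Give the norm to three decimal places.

2.667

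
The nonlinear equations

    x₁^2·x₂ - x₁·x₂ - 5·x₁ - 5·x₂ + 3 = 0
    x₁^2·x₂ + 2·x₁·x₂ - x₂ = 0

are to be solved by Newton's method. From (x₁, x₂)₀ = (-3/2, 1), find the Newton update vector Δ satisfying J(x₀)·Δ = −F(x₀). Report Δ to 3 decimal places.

(1.267, -1.724)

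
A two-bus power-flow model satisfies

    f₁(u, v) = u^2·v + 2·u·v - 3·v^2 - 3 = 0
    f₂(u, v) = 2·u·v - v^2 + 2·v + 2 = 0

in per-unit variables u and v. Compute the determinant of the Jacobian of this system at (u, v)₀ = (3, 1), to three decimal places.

30.000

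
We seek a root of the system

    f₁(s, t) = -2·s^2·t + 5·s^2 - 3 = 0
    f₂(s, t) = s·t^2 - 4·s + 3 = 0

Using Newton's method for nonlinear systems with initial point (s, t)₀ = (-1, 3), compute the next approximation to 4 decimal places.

(9.0000, 11.0000)

At (-1, 3): F = (-4.0000, -2.0000).
Jacobian J = [[-4·s·t + 10·s, -2·s^2], [t^2 - 4, 2·s·t]].
At the point, J = [[2.0000, -2.0000], [5.0000, -6.0000]] (det J = -2.0000).
Solving J·Δ = −F gives Δ = (10.0000, 8.0000).
Then the next iterate is (s, t)₁ = (9.0000, 11.0000).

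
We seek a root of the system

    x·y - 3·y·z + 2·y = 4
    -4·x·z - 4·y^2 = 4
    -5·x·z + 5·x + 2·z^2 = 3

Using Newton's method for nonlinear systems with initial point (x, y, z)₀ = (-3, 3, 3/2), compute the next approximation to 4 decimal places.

(0.5020, 1.2020, 1.4883)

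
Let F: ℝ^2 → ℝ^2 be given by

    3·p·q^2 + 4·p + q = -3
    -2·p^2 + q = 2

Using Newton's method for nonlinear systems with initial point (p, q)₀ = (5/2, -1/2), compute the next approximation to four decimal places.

At (5/2, -1/2): F = (14.3750, -15.0000).
Jacobian J = [[3·q^2 + 4, 6·p·q + 1], [-4·p, 1]].
At the point, J = [[4.7500, -6.5000], [-10.0000, 1.0000]] (det J = -60.2500).
Solving J·Δ = −F gives Δ = (-1.3797, 1.2033).
Then the next iterate is (p, q)₁ = (1.1203, 0.7033).

(1.1203, 0.7033)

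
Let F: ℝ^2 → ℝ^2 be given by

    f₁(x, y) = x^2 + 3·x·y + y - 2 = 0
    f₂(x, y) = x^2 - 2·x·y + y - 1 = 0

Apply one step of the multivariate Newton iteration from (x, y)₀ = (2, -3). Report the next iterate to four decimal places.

(1.5091, -0.6364)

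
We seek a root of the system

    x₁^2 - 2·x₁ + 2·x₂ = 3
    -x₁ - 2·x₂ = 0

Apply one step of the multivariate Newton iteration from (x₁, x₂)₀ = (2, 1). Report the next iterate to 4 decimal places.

(7.0000, -3.5000)

At (2, 1): F = (-1.0000, -4.0000).
Jacobian J = [[2·x₁ - 2, 2], [-1, -2]].
At the point, J = [[2.0000, 2.0000], [-1.0000, -2.0000]] (det J = -2.0000).
Solving J·Δ = −F gives Δ = (5.0000, -4.5000).
Then the next iterate is (x₁, x₂)₁ = (7.0000, -3.5000).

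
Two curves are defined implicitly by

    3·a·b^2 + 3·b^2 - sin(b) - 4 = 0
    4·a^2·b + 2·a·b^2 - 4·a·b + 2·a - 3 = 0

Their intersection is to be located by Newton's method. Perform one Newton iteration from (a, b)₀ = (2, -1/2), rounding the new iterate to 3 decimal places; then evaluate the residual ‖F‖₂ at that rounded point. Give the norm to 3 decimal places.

0.261

At (2, -1/2): F = (-1.27057, -2.000).
Jacobian J = [[3·b^2, 6·a·b + 6·b - cos(b)], [8·a·b + 2·b^2 - 4·b + 2, 4·a^2 + 4·a·b - 4·a]].
At the point, J = [[0.750, -9.87758], [-3.500, 4.000]] (det J = -31.57154).
Solving J·Δ = −F gives Δ = (-0.787, -0.188).
Then the next iterate is (a, b)₁ = (1.213, -0.688).
Re-evaluating at (1.213, -0.688): F = (-0.22248, -0.13670), so ‖F‖₂ = 0.261.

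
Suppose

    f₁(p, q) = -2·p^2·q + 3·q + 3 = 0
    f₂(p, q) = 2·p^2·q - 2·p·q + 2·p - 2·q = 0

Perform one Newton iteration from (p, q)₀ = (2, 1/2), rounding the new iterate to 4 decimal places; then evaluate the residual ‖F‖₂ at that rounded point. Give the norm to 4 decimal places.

8.4725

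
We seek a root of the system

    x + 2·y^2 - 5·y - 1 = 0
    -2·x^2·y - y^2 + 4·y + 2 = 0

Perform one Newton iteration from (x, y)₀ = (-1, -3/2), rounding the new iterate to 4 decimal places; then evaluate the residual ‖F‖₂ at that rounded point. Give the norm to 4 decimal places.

At (-1, -3/2): F = (10.0000, -3.2500).
Jacobian J = [[1, 4·y - 5], [-4·x·y, -2·x^2 - 2·y + 4]].
At the point, J = [[1.0000, -11.0000], [-6.0000, 5.0000]] (det J = -61.0000).
Solving J·Δ = −F gives Δ = (0.2336, 0.9303).
Then the next iterate is (x, y)₁ = (-0.7664, -0.5697).
Re-evaluating at (-0.7664, -0.5697): F = (1.731216, 0.065890), so ‖F‖₂ = 1.7325.

1.7325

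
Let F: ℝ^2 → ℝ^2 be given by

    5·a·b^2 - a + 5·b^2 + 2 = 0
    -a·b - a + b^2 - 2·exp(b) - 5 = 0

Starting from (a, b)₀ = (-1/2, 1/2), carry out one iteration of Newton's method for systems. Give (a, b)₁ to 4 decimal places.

(-4.3255, -0.3674)

At (-1/2, 1/2): F = (3.1250, -7.297443).
Jacobian J = [[5·b^2 - 1, 10·a·b + 10·b], [-b - 1, -a + 2·b - 2·exp(b)]].
At the point, J = [[0.2500, 2.5000], [-1.5000, -1.797443]] (det J = 3.300639).
Solving J·Δ = −F gives Δ = (-3.8255, -0.8674).
Then the next iterate is (a, b)₁ = (-4.3255, -0.3674).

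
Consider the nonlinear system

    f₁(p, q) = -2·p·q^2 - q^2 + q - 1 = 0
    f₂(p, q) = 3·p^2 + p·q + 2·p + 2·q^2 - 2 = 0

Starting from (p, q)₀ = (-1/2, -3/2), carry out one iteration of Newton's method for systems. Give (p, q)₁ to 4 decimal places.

(-0.9173, -0.8780)

At (-1/2, -3/2): F = (-2.5000, 3.0000).
Jacobian J = [[-2·q^2, -4·p·q - 2·q + 1], [6·p + q + 2, p + 4·q]].
At the point, J = [[-4.5000, 1.0000], [-2.5000, -6.5000]] (det J = 31.7500).
Solving J·Δ = −F gives Δ = (-0.4173, 0.6220).
Then the next iterate is (p, q)₁ = (-0.9173, -0.8780).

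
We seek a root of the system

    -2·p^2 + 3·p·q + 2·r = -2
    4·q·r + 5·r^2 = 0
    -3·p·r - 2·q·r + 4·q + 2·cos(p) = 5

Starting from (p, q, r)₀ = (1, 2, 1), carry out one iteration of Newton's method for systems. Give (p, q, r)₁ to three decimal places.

(0.064, 0.167, 0.685)

At (1, 2, 1): F = (8.000, 13.000, -2.91940).
Jacobian J = [[-4·p + 3·q, 3·p, 2], [0, 4·r, 4·q + 10·r], [-3·r - 2·sin(p), -2·r + 4, -3·p - 2·q]].
At the point, J = [[2.000, 3.000, 2.000], [0.000, 4.000, 18.000], [-4.68294, 2.000, -7.000]] (det J = -343.41533).
Solving J·Δ = −F gives Δ = (-0.936, -1.833, -0.315).
Then the next iterate is (p, q, r)₁ = (0.064, 0.167, 0.685).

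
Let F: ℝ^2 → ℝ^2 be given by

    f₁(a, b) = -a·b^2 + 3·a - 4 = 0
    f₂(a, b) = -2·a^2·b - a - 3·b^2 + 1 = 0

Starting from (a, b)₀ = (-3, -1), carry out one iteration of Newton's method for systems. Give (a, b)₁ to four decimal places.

(-0.7059, -1.9020)

At (-3, -1): F = (-10.0000, 19.0000).
Jacobian J = [[-b^2 + 3, -2·a·b], [-4·a·b - 1, -2·a^2 - 6·b]].
At the point, J = [[2.0000, -6.0000], [-13.0000, -12.0000]] (det J = -102.0000).
Solving J·Δ = −F gives Δ = (2.2941, -0.9020).
Then the next iterate is (a, b)₁ = (-0.7059, -1.9020).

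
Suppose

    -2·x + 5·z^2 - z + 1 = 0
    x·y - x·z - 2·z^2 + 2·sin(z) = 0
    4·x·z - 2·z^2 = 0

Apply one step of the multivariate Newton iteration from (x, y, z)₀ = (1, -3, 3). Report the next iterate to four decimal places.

(0.5361, -3.7232, 1.5542)

At (1, -3, 3): F = (41.0000, -23.717760, -6.0000).
Jacobian J = [[-2, 0, 10·z - 1], [y - z, x, -x - 4·z + 2·cos(z)], [4·z, 0, 4·x - 4·z]].
At the point, J = [[-2.0000, 0.0000, 29.0000], [-6.0000, 1.0000, -14.979985], [12.0000, 0.0000, -8.0000]] (det J = -332.0000).
Solving J·Δ = −F gives Δ = (-0.4639, -0.7232, -1.4458).
Then the next iterate is (x, y, z)₁ = (0.5361, -3.7232, 1.5542).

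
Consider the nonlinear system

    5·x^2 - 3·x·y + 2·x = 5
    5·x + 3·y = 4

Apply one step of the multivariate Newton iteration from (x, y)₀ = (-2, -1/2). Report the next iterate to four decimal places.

(-0.5283, 2.2138)

At (-2, -1/2): F = (8.0000, -15.5000).
Jacobian J = [[10·x - 3·y + 2, -3·x], [5, 3]].
At the point, J = [[-16.5000, 6.0000], [5.0000, 3.0000]] (det J = -79.5000).
Solving J·Δ = −F gives Δ = (1.4717, 2.7138).
Then the next iterate is (x, y)₁ = (-0.5283, 2.2138).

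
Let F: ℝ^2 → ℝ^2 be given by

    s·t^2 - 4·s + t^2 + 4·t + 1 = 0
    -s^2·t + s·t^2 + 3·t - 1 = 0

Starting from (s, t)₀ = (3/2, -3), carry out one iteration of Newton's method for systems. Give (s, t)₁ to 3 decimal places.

(1.070, -2.695)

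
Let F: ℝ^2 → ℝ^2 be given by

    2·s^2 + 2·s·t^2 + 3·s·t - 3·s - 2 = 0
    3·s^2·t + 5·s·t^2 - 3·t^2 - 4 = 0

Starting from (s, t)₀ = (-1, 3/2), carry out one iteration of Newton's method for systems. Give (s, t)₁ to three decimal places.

(-2.448, 0.511)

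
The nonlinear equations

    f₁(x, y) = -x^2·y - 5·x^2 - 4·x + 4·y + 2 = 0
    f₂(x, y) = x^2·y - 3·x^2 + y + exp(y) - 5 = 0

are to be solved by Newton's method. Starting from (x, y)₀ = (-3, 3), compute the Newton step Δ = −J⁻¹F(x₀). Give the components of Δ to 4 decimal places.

At (-3, 3): F = (-46.0000, 18.085537).
Jacobian J = [[-2·x·y - 10·x - 4, -x^2 + 4], [2·x·y - 6·x, x^2 + exp(y) + 1]].
At the point, J = [[44.0000, -5.0000], [0.0000, 30.085537]] (det J = 1323.763625).
Solving J·Δ = −F gives Δ = (0.9771, -0.6011).

(0.9771, -0.6011)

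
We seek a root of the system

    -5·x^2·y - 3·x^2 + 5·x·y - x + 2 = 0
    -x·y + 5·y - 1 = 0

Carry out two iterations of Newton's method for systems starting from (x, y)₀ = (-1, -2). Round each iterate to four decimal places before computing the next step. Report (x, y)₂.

At (-1, -2): F = (20.0000, -13.0000).
Jacobian J = [[-10·x·y - 6·x + 5·y - 1, -5·x^2 + 5·x], [-y, -x + 5]].
At the point, J = [[-25.0000, -10.0000], [2.0000, 6.0000]] (det J = -130.0000).
Solving J·Δ = −F gives Δ = (-0.0769, 2.1923).
Then the next iterate is (x, y)₁ = (-1.0769, 0.1923).
Round to (-1.0769, 0.1923) and repeat: F = (-2.552745, 0.168588), J = [[8.493779, -11.183068], [-0.1923, 6.0769]].
Δ = (0.2755, -0.0190), so (x, y)₂ = (-0.8014, 0.1733).

(-0.8014, 0.1733)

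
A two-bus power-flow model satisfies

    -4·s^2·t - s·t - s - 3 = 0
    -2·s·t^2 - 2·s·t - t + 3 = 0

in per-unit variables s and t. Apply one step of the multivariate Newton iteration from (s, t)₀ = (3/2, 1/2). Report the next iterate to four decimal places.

At (3/2, 1/2): F = (-9.7500, 0.2500).
Jacobian J = [[-8·s·t - t - 1, -4·s^2 - s], [-2·t^2 - 2·t, -4·s·t - 2·s - 1]].
At the point, J = [[-7.5000, -10.5000], [-1.5000, -7.0000]] (det J = 36.7500).
Solving J·Δ = −F gives Δ = (-1.9286, 0.4490).
Then the next iterate is (s, t)₁ = (-0.4286, 0.9490).

(-0.4286, 0.9490)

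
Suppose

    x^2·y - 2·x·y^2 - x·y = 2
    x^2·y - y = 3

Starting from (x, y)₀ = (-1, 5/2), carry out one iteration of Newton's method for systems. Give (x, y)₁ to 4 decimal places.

(-1.6000, 0.2083)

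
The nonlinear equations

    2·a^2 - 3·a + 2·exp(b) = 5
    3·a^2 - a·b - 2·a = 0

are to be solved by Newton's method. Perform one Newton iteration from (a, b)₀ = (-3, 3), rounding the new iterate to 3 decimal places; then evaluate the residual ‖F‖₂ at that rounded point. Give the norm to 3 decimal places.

21.082

At (-3, 3): F = (62.17107, 42.000).
Jacobian J = [[4·a - 3, 2·exp(b)], [6·a - b - 2, -a]].
At the point, J = [[-15.000, 40.17107], [-23.000, 3.000]] (det J = 878.93470).
Solving J·Δ = −F gives Δ = (1.707, -0.910).
Then the next iterate is (a, b)₁ = (-1.293, 2.090).
Re-evaluating at (-1.293, 2.090): F = (18.39253, 10.30392), so ‖F‖₂ = 21.082.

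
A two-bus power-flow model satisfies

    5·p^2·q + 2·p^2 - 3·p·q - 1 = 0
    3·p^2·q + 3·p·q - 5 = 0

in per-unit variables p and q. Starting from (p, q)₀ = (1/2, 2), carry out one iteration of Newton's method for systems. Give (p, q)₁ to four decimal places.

(0.6439, 1.4545)

At (1/2, 2): F = (-1.0000, -0.5000).
Jacobian J = [[10·p·q + 4·p - 3·q, 5·p^2 - 3·p], [6·p·q + 3·q, 3·p^2 + 3·p]].
At the point, J = [[6.0000, -0.2500], [12.0000, 2.2500]] (det J = 16.5000).
Solving J·Δ = −F gives Δ = (0.1439, -0.5455).
Then the next iterate is (p, q)₁ = (0.6439, 1.4545).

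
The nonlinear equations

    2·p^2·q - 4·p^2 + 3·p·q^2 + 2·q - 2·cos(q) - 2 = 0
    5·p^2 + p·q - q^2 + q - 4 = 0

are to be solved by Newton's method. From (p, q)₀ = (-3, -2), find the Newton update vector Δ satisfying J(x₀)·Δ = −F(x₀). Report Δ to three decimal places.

(1.320, 0.626)

At (-3, -2): F = (-113.16771, 41.000).
Jacobian J = [[4·p·q - 8·p + 3·q^2, 2·p^2 + 6·p·q + 2·sin(q) + 2], [10·p + q, p - 2·q + 1]].
At the point, J = [[60.000, 54.18141], [-32.000, 2.000]] (det J = 1853.80496).
Solving J·Δ = −F gives Δ = (1.320, 0.626).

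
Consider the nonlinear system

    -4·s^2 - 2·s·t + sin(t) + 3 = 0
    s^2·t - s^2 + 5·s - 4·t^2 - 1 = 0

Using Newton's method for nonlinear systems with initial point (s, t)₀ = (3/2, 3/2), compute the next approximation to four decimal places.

At (3/2, 3/2): F = (-9.502505, -1.3750).
Jacobian J = [[-8·s - 2·t, -2·s + cos(t)], [2·s·t - 2·s + 5, s^2 - 8·t]].
At the point, J = [[-15.0000, -2.929263], [6.5000, -9.7500]] (det J = 165.290208).
Solving J·Δ = −F gives Δ = (-0.5362, -0.4985).
Then the next iterate is (s, t)₁ = (0.9638, 1.0015).

(0.9638, 1.0015)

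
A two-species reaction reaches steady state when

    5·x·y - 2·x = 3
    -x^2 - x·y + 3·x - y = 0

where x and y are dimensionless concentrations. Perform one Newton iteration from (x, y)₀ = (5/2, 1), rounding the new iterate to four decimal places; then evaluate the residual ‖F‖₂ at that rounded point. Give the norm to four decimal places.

At (5/2, 1): F = (4.5000, -2.2500).
Jacobian J = [[5·y - 2, 5·x], [-2·x - y + 3, -x - 1]].
At the point, J = [[3.0000, 12.5000], [-3.0000, -3.5000]] (det J = 27.0000).
Solving J·Δ = −F gives Δ = (-0.4583, -0.2500).
Then the next iterate is (x, y)₁ = (2.0417, 0.7500).
Re-evaluating at (2.0417, 0.7500): F = (0.572975, -0.324714), so ‖F‖₂ = 0.6586.

0.6586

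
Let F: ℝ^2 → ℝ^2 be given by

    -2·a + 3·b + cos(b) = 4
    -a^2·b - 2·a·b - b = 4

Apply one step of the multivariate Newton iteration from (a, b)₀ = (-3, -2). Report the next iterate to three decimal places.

At (-3, -2): F = (-4.41615, 4.000).
Jacobian J = [[-2, -sin(b) + 3], [-2·a·b - 2·b, -a^2 - 2·a - 1]].
At the point, J = [[-2.000, 3.90930], [-8.000, -4.000]] (det J = 39.27438).
Solving J·Δ = −F gives Δ = (-0.052, 1.103).
Then the next iterate is (a, b)₁ = (-3.052, -0.897).

(-3.052, -0.897)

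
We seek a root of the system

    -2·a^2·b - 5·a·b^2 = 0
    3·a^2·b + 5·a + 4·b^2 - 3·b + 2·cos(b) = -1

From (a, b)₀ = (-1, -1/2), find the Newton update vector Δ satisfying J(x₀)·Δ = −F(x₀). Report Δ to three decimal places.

(0.236, 0.212)

At (-1, -1/2): F = (2.250, -1.24483).
Jacobian J = [[-4·a·b - 5·b^2, -2·a^2 - 10·a·b], [6·a·b + 5, 3·a^2 + 8·b - 2·sin(b) - 3]].
At the point, J = [[-3.250, -7.000], [8.000, -3.04115]] (det J = 65.88373).
Solving J·Δ = −F gives Δ = (0.236, 0.212).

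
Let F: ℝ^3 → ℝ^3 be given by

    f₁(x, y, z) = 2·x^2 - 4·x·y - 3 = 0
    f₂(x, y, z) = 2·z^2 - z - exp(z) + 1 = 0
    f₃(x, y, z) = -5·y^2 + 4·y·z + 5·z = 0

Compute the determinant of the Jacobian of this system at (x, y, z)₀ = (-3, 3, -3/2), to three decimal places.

6240.784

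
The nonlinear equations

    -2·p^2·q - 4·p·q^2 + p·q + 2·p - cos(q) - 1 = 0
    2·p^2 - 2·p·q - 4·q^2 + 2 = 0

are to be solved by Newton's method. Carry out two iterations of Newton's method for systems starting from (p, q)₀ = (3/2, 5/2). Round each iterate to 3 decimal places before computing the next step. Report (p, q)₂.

(0.991, 0.891)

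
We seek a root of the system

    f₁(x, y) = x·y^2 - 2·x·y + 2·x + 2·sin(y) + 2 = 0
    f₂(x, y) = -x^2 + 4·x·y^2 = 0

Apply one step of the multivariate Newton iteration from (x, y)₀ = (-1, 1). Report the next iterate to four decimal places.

At (-1, 1): F = (2.682942, -5.0000).
Jacobian J = [[y^2 - 2·y + 2, 2·x·y - 2·x + 2·cos(y)], [-2·x + 4·y^2, 8·x·y]].
At the point, J = [[1.0000, 1.080605], [6.0000, -8.0000]] (det J = -14.483628).
Solving J·Δ = −F gives Δ = (-1.1089, -1.4567).
Then the next iterate is (x, y)₁ = (-2.1089, -0.4567).

(-2.1089, -0.4567)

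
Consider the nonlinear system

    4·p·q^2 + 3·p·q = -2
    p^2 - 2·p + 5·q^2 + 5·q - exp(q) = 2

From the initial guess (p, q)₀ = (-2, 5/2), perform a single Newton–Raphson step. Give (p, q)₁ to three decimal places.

(-3.998, -0.281)

At (-2, 5/2): F = (-63.000, 37.56751).
Jacobian J = [[4·q^2 + 3·q, 8·p·q + 3·p], [2·p - 2, 10·q - exp(q) + 5]].
At the point, J = [[32.500, -46.000], [-6.000, 17.81751]] (det J = 303.06895).
Solving J·Δ = −F gives Δ = (-1.998, -2.781).
Then the next iterate is (p, q)₁ = (-3.998, -0.281).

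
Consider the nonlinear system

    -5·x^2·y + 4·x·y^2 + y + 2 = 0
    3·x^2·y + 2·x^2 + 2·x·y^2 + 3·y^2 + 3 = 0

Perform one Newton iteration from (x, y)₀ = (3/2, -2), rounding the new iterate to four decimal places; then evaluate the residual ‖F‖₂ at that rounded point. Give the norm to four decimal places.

14.5805

At (3/2, -2): F = (46.5000, 18.0000).
Jacobian J = [[-10·x·y + 4·y^2, -5·x^2 + 8·x·y + 1], [6·x·y + 4·x + 2·y^2, 3·x^2 + 4·x·y + 6·y]].
At the point, J = [[46.0000, -34.2500], [-4.0000, -17.2500]] (det J = -930.5000).
Solving J·Δ = −F gives Δ = (-0.1995, 1.0897).
Then the next iterate is (x, y)₁ = (1.3005, -0.9103).
Re-evaluating at (1.3005, -0.9103): F = (13.098270, 6.405075), so ‖F‖₂ = 14.5805.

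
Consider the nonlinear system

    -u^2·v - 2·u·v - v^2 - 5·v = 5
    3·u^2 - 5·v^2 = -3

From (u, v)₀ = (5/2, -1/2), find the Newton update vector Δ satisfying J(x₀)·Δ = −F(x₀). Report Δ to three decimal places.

At (5/2, -1/2): F = (2.875, 20.500).
Jacobian J = [[-2·u·v - 2·v, -u^2 - 2·u - 2·v - 5], [6·u, -10·v]].
At the point, J = [[3.500, -15.250], [15.000, 5.000]] (det J = 246.250).
Solving J·Δ = −F gives Δ = (-1.328, -0.116).

(-1.328, -0.116)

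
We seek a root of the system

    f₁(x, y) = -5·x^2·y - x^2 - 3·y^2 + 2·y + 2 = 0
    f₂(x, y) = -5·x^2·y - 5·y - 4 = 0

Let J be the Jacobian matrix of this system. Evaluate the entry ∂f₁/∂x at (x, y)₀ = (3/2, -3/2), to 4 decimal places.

19.5000

∂f₁/∂x = -10·x·y - 2·x.
At (3/2, -3/2) this is 19.5000.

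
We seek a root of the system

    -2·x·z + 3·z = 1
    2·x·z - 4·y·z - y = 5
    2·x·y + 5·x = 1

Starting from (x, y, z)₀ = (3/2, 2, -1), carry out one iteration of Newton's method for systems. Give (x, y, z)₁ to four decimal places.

At (3/2, 2, -1): F = (-1.0000, -2.0000, 12.5000).
Jacobian J = [[-2·z, 0, -2·x + 3], [2·z, -4·z - 1, 2·x - 4·y], [2·y + 5, 2·x, 0]].
At the point, J = [[2.0000, 0.0000, 0.0000], [-2.0000, 3.0000, -5.0000], [9.0000, 3.0000, 0.0000]] (det J = 30.0000).
Solving J·Δ = −F gives Δ = (0.5000, -5.6667, -4.0000).
Then the next iterate is (x, y, z)₁ = (2.0000, -3.6667, -5.0000).

(2.0000, -3.6667, -5.0000)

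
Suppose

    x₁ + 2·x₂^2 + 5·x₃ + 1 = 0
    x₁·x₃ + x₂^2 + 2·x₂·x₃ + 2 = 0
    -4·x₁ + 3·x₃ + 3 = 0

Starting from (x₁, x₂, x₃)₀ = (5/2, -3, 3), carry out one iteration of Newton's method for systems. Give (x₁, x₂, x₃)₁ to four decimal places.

At (5/2, -3, 3): F = (36.5000, 0.5000, 2.0000).
Jacobian J = [[1, 4·x₂, 5], [x₃, 2·x₂ + 2·x₃, x₁ + 2·x₂], [-4, 0, 3]].
At the point, J = [[1.0000, -12.0000, 5.0000], [3.0000, 0.0000, -3.5000], [-4.0000, 0.0000, 3.0000]] (det J = -60.0000).
Solving J·Δ = −F gives Δ = (1.7000, 3.8500, 1.6000).
Then the next iterate is (x₁, x₂, x₃)₁ = (4.2000, 0.8500, 4.6000).

(4.2000, 0.8500, 4.6000)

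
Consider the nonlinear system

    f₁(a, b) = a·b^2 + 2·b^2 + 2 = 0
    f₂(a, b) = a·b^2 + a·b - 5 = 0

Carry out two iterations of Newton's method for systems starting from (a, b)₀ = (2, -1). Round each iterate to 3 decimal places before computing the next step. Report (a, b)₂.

(-11.011, -2.796)

At (2, -1): F = (6.000, -5.000).
Jacobian J = [[b^2, 2·a·b + 4·b], [b^2 + b, 2·a·b + a]].
At the point, J = [[1.000, -8.000], [0.000, -2.000]] (det J = -2.000).
Solving J·Δ = −F gives Δ = (-26.000, -2.500).
Then the next iterate is (a, b)₁ = (-24.000, -3.500).
Round to (-24.000, -3.500) and repeat: F = (-267.500, -215.000), J = [[12.250, 154.000], [8.750, 144.000]].
Δ = (12.989, 0.704), so (a, b)₂ = (-11.011, -2.796).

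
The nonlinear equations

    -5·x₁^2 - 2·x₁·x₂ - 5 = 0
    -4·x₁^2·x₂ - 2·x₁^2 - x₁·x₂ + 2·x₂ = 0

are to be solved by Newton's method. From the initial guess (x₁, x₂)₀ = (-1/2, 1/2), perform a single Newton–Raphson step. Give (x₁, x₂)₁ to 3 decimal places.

(3.050, -7.950)

At (-1/2, 1/2): F = (-5.750, 0.250).
Jacobian J = [[-10·x₁ - 2·x₂, -2·x₁], [-8·x₁·x₂ - 4·x₁ - x₂, -4·x₁^2 - x₁ + 2]].
At the point, J = [[4.000, 1.000], [3.500, 1.500]] (det J = 2.500).
Solving J·Δ = −F gives Δ = (3.550, -8.450).
Then the next iterate is (x₁, x₂)₁ = (3.050, -7.950).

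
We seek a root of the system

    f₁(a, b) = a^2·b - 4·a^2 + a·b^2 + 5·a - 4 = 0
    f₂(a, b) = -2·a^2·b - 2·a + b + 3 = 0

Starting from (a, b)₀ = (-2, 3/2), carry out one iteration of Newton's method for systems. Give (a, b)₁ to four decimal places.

(-0.0893, 3.7295)

At (-2, 3/2): F = (-28.5000, -3.5000).
Jacobian J = [[2·a·b - 8·a + b^2 + 5, a^2 + 2·a·b], [-4·a·b - 2, -2·a^2 + 1]].
At the point, J = [[17.2500, -2.0000], [10.0000, -7.0000]] (det J = -100.7500).
Solving J·Δ = −F gives Δ = (1.9107, 2.2295).
Then the next iterate is (a, b)₁ = (-0.0893, 3.7295).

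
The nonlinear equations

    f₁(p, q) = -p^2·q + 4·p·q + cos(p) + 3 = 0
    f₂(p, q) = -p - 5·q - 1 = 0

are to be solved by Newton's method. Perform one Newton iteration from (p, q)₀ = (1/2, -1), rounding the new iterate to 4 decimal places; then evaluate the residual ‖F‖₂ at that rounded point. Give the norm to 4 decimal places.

1.4789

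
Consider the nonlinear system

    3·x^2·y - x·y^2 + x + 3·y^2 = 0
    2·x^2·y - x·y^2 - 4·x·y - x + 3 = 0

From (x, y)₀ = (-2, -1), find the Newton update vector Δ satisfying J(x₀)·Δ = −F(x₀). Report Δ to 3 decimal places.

At (-2, -1): F = (-9.000, -9.000).
Jacobian J = [[6·x·y - y^2 + 1, 3·x^2 - 2·x·y + 6·y], [4·x·y - y^2 - 4·y - 1, 2·x^2 - 2·x·y - 4·x]].
At the point, J = [[12.000, 2.000], [10.000, 12.000]] (det J = 124.000).
Solving J·Δ = −F gives Δ = (0.726, 0.145).

(0.726, 0.145)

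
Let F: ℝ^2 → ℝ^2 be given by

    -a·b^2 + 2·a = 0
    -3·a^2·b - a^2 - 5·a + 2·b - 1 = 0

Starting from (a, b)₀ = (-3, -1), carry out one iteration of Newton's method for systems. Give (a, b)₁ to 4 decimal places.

(-0.9921, -1.1654)

At (-3, -1): F = (-3.0000, 30.0000).
Jacobian J = [[-b^2 + 2, -2·a·b], [-6·a·b - 2·a - 5, -3·a^2 + 2]].
At the point, J = [[1.0000, -6.0000], [-17.0000, -25.0000]] (det J = -127.0000).
Solving J·Δ = −F gives Δ = (2.0079, -0.1654).
Then the next iterate is (a, b)₁ = (-0.9921, -1.1654).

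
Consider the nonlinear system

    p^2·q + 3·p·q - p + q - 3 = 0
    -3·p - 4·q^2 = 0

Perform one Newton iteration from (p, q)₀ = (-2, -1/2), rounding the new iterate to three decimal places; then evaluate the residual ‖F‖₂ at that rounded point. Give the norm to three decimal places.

2.560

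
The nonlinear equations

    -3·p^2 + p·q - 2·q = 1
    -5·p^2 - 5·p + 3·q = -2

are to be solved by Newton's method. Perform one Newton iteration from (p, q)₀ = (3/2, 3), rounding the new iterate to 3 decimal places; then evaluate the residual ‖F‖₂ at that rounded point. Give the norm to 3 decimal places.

At (3/2, 3): F = (-9.250, -7.750).
Jacobian J = [[-6·p + q, p - 2], [-10·p - 5, 3]].
At the point, J = [[-6.000, -0.500], [-20.000, 3.000]] (det J = -28.000).
Solving J·Δ = −F gives Δ = (-1.129, -4.946).
Then the next iterate is (p, q)₁ = (0.371, -1.946).
Re-evaluating at (0.371, -1.946): F = (1.75711, -6.38120), so ‖F‖₂ = 6.619.

6.619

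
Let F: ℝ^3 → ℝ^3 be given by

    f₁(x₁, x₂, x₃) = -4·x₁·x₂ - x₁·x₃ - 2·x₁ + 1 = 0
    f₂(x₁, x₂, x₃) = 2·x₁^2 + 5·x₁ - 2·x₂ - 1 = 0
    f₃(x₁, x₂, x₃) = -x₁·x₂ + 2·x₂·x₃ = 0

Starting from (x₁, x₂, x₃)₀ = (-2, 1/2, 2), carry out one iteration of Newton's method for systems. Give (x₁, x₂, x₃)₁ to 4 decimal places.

(-17.0000, 21.0000, -131.5000)

At (-2, 1/2, 2): F = (13.0000, -4.0000, 3.0000).
Jacobian J = [[-4·x₂ - x₃ - 2, -4·x₁, -x₁], [4·x₁ + 5, -2, 0], [-x₂, -x₁ + 2·x₃, 2·x₂]].
At the point, J = [[-6.0000, 8.0000, 2.0000], [-3.0000, -2.0000, 0.0000], [-0.5000, 6.0000, 1.0000]] (det J = -2.0000).
Solving J·Δ = −F gives Δ = (-15.0000, 20.5000, -133.5000).
Then the next iterate is (x₁, x₂, x₃)₁ = (-17.0000, 21.0000, -131.5000).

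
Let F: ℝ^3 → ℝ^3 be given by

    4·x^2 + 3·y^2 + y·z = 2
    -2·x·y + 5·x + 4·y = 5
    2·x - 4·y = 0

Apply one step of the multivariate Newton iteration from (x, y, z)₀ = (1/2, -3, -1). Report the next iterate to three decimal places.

At (1/2, -3, -1): F = (29.000, -11.500, 13.000).
Jacobian J = [[8·x, 6·y + z, y], [-2·y + 5, -2·x + 4, 0], [2, -4, 0]].
At the point, J = [[4.000, -19.000, -3.000], [11.000, 3.000, 0.000], [2.000, -4.000, 0.000]] (det J = 150.000).
Solving J·Δ = −F gives Δ = (0.140, 3.320, -11.173).
Then the next iterate is (x, y, z)₁ = (0.640, 0.320, -12.173).

(0.640, 0.320, -12.173)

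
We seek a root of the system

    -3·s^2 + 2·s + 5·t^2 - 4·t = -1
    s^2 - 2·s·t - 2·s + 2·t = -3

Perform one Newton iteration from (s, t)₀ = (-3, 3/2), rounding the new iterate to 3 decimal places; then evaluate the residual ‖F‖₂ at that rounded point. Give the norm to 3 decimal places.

At (-3, 3/2): F = (-26.750, 30.000).
Jacobian J = [[-6·s + 2, 10·t - 4], [2·s - 2·t - 2, -2·s + 2]].
At the point, J = [[20.000, 11.000], [-11.000, 8.000]] (det J = 281.000).
Solving J·Δ = −F gives Δ = (1.936, -1.088).
Then the next iterate is (s, t)₁ = (-1.064, 0.412).
Re-evaluating at (-1.064, 0.412): F = (-5.32357, 7.96083), so ‖F‖₂ = 9.577.

9.577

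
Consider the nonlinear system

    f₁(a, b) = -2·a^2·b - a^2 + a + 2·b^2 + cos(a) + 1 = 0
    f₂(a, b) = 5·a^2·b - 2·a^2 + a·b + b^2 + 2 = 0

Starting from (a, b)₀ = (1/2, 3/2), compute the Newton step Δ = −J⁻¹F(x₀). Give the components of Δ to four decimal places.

(-0.1298, -1.1508)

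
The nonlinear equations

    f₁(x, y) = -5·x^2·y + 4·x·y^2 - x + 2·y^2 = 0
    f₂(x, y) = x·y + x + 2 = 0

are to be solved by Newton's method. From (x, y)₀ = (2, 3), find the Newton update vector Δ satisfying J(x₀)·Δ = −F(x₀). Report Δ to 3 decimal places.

(-1.638, -1.724)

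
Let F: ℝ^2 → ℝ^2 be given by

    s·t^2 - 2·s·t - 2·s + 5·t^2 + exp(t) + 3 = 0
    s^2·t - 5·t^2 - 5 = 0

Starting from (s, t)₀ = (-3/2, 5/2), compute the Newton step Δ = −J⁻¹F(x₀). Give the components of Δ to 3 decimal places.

At (-3/2, 5/2): F = (47.55749, -30.625).
Jacobian J = [[t^2 - 2·t - 2, 2·s·t - 2·s + 10·t + exp(t)], [2·s·t, s^2 - 10·t]].
At the point, J = [[-0.750, 32.68249], [-7.500, -22.750]] (det J = 262.18120).
Solving J·Δ = −F gives Δ = (0.309, -1.448).

(0.309, -1.448)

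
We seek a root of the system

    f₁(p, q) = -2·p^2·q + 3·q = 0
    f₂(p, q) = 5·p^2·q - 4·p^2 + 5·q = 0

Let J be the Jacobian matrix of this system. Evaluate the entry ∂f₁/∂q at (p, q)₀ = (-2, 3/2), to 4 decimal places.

-5.0000

∂f₁/∂q = -2·p^2 + 3.
At (-2, 3/2) this is -5.0000.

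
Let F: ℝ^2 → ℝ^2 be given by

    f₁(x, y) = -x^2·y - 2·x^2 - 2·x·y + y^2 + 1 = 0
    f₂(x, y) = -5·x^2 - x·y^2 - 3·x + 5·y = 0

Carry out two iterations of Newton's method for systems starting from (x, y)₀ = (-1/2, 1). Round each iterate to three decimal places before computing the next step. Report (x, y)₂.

(0.828, 0.798)

At (-1/2, 1): F = (2.250, 5.750).
Jacobian J = [[-2·x·y - 4·x - 2·y, -x^2 - 2·x + 2·y], [-10·x - y^2 - 3, -2·x·y + 5]].
At the point, J = [[1.000, 2.750], [1.000, 6.000]] (det J = 3.250).
Solving J·Δ = −F gives Δ = (0.712, -1.077).
Then the next iterate is (x, y)₁ = (0.212, -0.077).
Round to (0.212, -0.077) and repeat: F = (0.95215, -1.24698), J = [[-0.66135, -0.62294], [-5.12593, 5.03265]].
Δ = (0.616, 0.875), so (x, y)₂ = (0.828, 0.798).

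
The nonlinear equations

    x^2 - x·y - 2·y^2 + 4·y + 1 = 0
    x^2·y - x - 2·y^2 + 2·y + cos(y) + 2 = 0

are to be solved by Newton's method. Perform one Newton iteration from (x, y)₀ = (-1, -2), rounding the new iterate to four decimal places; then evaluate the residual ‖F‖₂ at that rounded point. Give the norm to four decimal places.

At (-1, -2): F = (-16.0000, -11.416147).
Jacobian J = [[2·x - y, -x - 4·y + 4], [2·x·y - 1, x^2 - 4·y - sin(y) + 2]].
At the point, J = [[0.0000, 13.0000], [3.0000, 11.909297]] (det J = -39.0000).
Solving J·Δ = −F gives Δ = (-1.0805, 1.2308).
Then the next iterate is (x, y)₁ = (-2.0805, -0.7692).
Re-evaluating at (-2.0805, -0.7692): F = (-0.531978, -1.252237), so ‖F‖₂ = 1.3606.

1.3606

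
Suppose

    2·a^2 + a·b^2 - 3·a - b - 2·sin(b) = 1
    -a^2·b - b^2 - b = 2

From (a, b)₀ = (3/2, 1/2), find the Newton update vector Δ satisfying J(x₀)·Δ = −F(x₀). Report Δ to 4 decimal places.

At (3/2, 1/2): F = (-2.083851, -3.8750).
Jacobian J = [[4·a + b^2 - 3, 2·a·b - 2·cos(b) - 1], [-2·a·b, -a^2 - 2·b - 1]].
At the point, J = [[3.2500, -1.255165], [-1.5000, -4.2500]] (det J = -15.695248).
Solving J·Δ = −F gives Δ = (0.2544, -1.0015).

(0.2544, -1.0015)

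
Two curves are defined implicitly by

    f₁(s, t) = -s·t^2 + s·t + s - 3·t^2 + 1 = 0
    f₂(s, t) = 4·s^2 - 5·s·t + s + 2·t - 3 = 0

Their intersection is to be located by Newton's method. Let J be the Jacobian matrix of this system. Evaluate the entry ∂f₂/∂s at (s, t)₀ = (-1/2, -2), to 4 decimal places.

∂f₂/∂s = 8·s - 5·t + 1.
At (-1/2, -2) this is 7.0000.

7.0000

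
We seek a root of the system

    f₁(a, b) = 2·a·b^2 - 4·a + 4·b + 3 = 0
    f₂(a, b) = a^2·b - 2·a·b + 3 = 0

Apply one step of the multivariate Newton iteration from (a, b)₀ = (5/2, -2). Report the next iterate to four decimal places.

At (5/2, -2): F = (5.0000, 0.5000).
Jacobian J = [[2·b^2 - 4, 4·a·b + 4], [2·a·b - 2·b, a^2 - 2·a]].
At the point, J = [[4.0000, -16.0000], [-6.0000, 1.2500]] (det J = -91.0000).
Solving J·Δ = −F gives Δ = (0.1566, 0.3516).
Then the next iterate is (a, b)₁ = (2.6566, -1.6484).

(2.6566, -1.6484)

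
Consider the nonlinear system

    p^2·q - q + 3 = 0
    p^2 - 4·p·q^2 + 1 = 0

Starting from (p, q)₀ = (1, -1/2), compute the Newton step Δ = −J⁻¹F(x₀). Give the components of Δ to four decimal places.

At (1, -1/2): F = (3.0000, 1.0000).
Jacobian J = [[2·p·q, p^2 - 1], [2·p - 4·q^2, -8·p·q]].
At the point, J = [[-1.0000, 0.0000], [1.0000, 4.0000]] (det J = -4.0000).
Solving J·Δ = −F gives Δ = (3.0000, -1.0000).

(3.0000, -1.0000)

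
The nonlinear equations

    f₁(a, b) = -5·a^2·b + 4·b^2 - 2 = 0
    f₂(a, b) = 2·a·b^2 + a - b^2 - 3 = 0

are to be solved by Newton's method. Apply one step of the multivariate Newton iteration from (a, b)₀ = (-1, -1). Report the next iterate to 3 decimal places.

At (-1, -1): F = (7.000, -7.000).
Jacobian J = [[-10·a·b, -5·a^2 + 8·b], [2·b^2 + 1, 4·a·b - 2·b]].
At the point, J = [[-10.000, -13.000], [3.000, 6.000]] (det J = -21.000).
Solving J·Δ = −F gives Δ = (-2.333, 2.333).
Then the next iterate is (a, b)₁ = (-3.333, 1.333).

(-3.333, 1.333)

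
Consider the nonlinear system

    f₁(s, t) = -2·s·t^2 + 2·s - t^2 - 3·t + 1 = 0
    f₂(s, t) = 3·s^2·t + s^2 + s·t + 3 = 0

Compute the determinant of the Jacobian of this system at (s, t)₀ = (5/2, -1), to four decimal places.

99.0000

J = [[-2·t^2 + 2, -4·s·t - 2·t - 3], [6·s·t + 2·s + t, 3·s^2 + s]].
At the point, J = [[0.0000, 9.0000], [-11.0000, 21.2500]].
det J = 99.0000.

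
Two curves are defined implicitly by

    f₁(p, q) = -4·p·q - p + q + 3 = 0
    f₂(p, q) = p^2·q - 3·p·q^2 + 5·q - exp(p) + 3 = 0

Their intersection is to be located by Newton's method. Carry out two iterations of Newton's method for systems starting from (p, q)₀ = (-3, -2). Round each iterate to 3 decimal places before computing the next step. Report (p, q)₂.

At (-3, -2): F = (-20.000, 10.95021).
Jacobian J = [[-4·q - 1, -4·p + 1], [2·p·q - 3·q^2 - exp(p), p^2 - 6·p·q + 5]].
At the point, J = [[7.000, 13.000], [-0.04979, -22.000]] (det J = -153.35277).
Solving J·Δ = −F gives Δ = (1.941, 0.493).
Then the next iterate is (p, q)₁ = (-1.059, -1.507).
Round to (-1.059, -1.507) and repeat: F = (-3.83165, 0.64325), J = [[5.028, 5.236], [-3.96812, -3.45400]].
Δ = (-2.893, 3.510), so (p, q)₂ = (-3.952, 2.003).

(-3.952, 2.003)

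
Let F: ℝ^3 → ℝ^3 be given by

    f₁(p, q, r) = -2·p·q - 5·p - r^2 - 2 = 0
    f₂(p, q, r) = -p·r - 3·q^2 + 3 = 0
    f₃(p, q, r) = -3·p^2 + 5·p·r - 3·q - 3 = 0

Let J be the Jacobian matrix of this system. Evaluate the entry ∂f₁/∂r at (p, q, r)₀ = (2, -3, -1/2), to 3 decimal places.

1.000

∂f₁/∂r = -2·r.
At (2, -3, -1/2) this is 1.000.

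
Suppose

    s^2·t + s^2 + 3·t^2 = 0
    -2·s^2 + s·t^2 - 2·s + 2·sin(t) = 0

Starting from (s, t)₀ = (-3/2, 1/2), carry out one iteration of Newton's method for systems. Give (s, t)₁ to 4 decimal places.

(-1.2501, -0.0715)

At (-3/2, 1/2): F = (4.1250, -0.916149).
Jacobian J = [[2·s·t + 2·s, s^2 + 6·t], [-4·s + t^2 - 2, 2·s·t + 2·cos(t)]].
At the point, J = [[-4.5000, 5.2500], [4.2500, 0.255165]] (det J = -23.460743).
Solving J·Δ = −F gives Δ = (0.2499, -0.5715).
Then the next iterate is (s, t)₁ = (-1.2501, -0.0715).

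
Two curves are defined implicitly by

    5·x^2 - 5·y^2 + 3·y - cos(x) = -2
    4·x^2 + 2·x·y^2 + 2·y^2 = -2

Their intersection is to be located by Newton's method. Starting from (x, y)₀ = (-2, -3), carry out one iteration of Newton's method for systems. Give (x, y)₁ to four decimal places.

(-3.1959, -2.8007)

At (-2, -3): F = (-31.583853, 0.0000).
Jacobian J = [[10·x + sin(x), -10·y + 3], [8·x + 2·y^2, 4·x·y + 4·y]].
At the point, J = [[-20.909297, 33.0000], [2.0000, 12.0000]] (det J = -316.911569).
Solving J·Δ = −F gives Δ = (-1.1959, 0.1993).
Then the next iterate is (x, y)₁ = (-3.1959, -2.8007).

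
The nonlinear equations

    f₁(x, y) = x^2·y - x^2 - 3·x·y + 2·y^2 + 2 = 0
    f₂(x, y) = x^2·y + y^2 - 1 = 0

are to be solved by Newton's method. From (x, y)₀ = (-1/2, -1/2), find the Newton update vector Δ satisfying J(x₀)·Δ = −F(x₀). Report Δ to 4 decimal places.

(-0.5882, -1.5588)

At (-1/2, -1/2): F = (1.3750, -0.8750).
Jacobian J = [[2·x·y - 2·x - 3·y, x^2 - 3·x + 4·y], [2·x·y, x^2 + 2·y]].
At the point, J = [[3.0000, -0.2500], [0.5000, -0.7500]] (det J = -2.1250).
Solving J·Δ = −F gives Δ = (-0.5882, -1.5588).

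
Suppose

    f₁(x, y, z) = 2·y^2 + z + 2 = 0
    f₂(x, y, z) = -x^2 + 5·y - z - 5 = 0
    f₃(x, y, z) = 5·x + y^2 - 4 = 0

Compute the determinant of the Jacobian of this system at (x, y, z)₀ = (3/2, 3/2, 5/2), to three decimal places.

-64.000

J = [[0, 4·y, 1], [-2·x, 5, -1], [5, 2·y, 0]].
At the point, J = [[0.000, 6.000, 1.000], [-3.000, 5.000, -1.000], [5.000, 3.000, 0.000]].
det J = -64.000.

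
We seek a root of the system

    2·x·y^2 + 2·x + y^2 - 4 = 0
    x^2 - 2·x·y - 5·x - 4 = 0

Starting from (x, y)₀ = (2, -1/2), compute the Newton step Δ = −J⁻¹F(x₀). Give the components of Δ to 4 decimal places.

At (2, -1/2): F = (1.2500, -8.0000).
Jacobian J = [[2·y^2 + 2, 4·x·y + 2·y], [2·x - 2·y - 5, -2·x]].
At the point, J = [[2.5000, -5.0000], [0.0000, -4.0000]] (det J = -10.0000).
Solving J·Δ = −F gives Δ = (-4.5000, -2.0000).

(-4.5000, -2.0000)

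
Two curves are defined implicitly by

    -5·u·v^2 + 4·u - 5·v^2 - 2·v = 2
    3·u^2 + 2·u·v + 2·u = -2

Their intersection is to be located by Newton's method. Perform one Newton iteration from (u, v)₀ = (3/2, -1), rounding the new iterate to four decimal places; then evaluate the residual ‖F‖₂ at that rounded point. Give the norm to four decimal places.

At (3/2, -1): F = (-6.5000, 8.7500).
Jacobian J = [[-5·v^2 + 4, -10·u·v - 10·v - 2], [6·u + 2·v + 2, 2·u]].
At the point, J = [[-1.0000, 23.0000], [9.0000, 3.0000]] (det J = -210.0000).
Solving J·Δ = −F gives Δ = (-1.0512, 0.2369).
Then the next iterate is (u, v)₁ = (0.4488, -0.7631).
Re-evaluating at (0.4488, -0.7631): F = (-2.896938, 2.816906), so ‖F‖₂ = 4.0407.

4.0407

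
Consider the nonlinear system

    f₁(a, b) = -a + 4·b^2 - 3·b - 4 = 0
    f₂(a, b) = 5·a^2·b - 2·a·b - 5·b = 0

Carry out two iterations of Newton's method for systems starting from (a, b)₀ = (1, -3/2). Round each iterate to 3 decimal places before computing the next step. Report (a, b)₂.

At (1, -3/2): F = (8.500, 3.000).
Jacobian J = [[-1, 8·b - 3], [10·a·b - 2·b, 5·a^2 - 2·a - 5]].
At the point, J = [[-1.000, -15.000], [-12.000, -2.000]] (det J = -178.000).
Solving J·Δ = −F gives Δ = (0.157, 0.556).
Then the next iterate is (a, b)₁ = (1.157, -0.944).
Round to (1.157, -0.944) and repeat: F = (1.23954, 0.58599), J = [[-1.000, -10.552], [-9.03408, -0.62075]].
Δ = (0.057, 0.112), so (a, b)₂ = (1.214, -0.832).

(1.214, -0.832)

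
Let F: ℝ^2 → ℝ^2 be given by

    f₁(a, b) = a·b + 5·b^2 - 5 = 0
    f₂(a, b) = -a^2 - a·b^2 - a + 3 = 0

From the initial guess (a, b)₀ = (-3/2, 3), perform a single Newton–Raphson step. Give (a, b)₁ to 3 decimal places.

(-0.929, 1.694)

At (-3/2, 3): F = (35.500, 15.750).
Jacobian J = [[b, a + 10·b], [-2·a - b^2 - 1, -2·a·b]].
At the point, J = [[3.000, 28.500], [-7.000, 9.000]] (det J = 226.500).
Solving J·Δ = −F gives Δ = (0.571, -1.306).
Then the next iterate is (a, b)₁ = (-0.929, 1.694).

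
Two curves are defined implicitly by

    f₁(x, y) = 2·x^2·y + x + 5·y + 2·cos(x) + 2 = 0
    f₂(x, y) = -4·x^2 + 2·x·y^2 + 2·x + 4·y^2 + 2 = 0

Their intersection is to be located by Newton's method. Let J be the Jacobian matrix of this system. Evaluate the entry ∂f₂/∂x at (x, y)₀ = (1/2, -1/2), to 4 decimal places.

-1.5000

∂f₂/∂x = -8·x + 2·y^2 + 2.
At (1/2, -1/2) this is -1.5000.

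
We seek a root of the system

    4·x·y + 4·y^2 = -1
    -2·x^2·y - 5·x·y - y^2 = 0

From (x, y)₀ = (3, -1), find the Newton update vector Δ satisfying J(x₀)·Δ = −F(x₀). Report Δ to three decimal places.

At (3, -1): F = (-7.000, 32.000).
Jacobian J = [[4·y, 4·x + 8·y], [-4·x·y - 5·y, -2·x^2 - 5·x - 2·y]].
At the point, J = [[-4.000, 4.000], [17.000, -31.000]] (det J = 56.000).
Solving J·Δ = −F gives Δ = (-1.589, 0.161).

(-1.589, 0.161)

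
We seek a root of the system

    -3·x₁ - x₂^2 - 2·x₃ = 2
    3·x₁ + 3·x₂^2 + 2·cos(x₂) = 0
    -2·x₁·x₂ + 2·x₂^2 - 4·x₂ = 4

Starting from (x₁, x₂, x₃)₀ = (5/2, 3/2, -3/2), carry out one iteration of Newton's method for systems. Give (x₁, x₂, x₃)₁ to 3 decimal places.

At (5/2, 3/2, -3/2): F = (-8.750, 14.39147, -13.000).
Jacobian J = [[-3, -2·x₂, -2], [3, 6·x₂ - 2·sin(x₂), 0], [-2·x₂, -2·x₁ + 4·x₂ - 4, 0]].
At the point, J = [[-3.000, -3.000, -2.000], [3.000, 7.00501, 0.000], [-3.000, -3.000, 0.000]] (det J = -24.03006).
Solving J·Δ = −F gives Δ = (-3.986, -0.347, 2.125).
Then the next iterate is (x₁, x₂, x₃)₁ = (-1.486, 1.153, 0.625).

(-1.486, 1.153, 0.625)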